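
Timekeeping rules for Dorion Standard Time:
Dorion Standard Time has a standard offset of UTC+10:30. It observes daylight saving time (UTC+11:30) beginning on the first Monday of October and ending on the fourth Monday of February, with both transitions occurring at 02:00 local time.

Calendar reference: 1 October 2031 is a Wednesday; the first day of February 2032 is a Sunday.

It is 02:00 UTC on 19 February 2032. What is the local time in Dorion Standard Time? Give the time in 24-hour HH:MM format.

1 October 2031 is a Wednesday, so the first Monday is October 6.
1 February 2032 is a Sunday, so the first Monday is February 2 and the fourth is February 23.
At the standard offset (UTC+10:30), 02:00 UTC + 10h30m = 12:30 Dorion Standard Time standard time.
The standard-time date in Dorion Standard Time, 19 February 2032, lies within the daylight-saving period (6 October 2031 – 23 February 2032), so Dorion Standard Time is on daylight time, UTC+11:30.
02:00 UTC + 11h30m = 13:30 local.

13:30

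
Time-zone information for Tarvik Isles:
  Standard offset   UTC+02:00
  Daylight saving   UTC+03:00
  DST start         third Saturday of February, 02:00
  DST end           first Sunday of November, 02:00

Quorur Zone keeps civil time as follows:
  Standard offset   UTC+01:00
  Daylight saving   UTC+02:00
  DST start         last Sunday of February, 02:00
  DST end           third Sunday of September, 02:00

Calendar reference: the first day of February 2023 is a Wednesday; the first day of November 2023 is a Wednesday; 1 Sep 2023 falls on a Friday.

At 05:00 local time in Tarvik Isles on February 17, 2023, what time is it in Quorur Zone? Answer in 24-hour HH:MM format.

1 February 2023 is a Wednesday, so the first Saturday is February 4 and the third is February 18.
1 November 2023 is a Wednesday, so the first Sunday is November 5.
February 17, 2023 does not fall between 18 February and 5 November, so daylight saving is not in effect and Tarvik Isles is at UTC+02:00.
05:00 Tarvik Isles − 2h = 03:00 UTC.
1 February 2023 is a Wednesday, so Sundays fall on 5, 12, 19, 26; the last is February 26.
1 September 2023 is a Friday, so the first Sunday is September 3 and the third is September 17.
At the standard offset (UTC+01:00), 03:00 UTC + 1h = 04:00 Quorur Zone standard time.
The standard-time date in Quorur Zone, February 17, 2023, is outside the daylight-saving period (26 February – 17 September), so Quorur Zone is on standard time, UTC+01:00.
03:00 UTC + 1h = 04:00 Quorur Zone.

04:00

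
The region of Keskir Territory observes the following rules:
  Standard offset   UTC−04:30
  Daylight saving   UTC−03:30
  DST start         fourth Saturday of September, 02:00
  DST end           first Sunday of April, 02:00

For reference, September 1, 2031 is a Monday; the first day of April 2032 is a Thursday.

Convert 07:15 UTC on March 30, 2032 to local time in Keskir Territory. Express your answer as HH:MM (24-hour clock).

03:45

1 September 2031 is a Monday, so the first Saturday is September 6 and the fourth is September 27.
1 April 2032 is a Thursday, so the first Sunday is April 4.
At the standard offset (UTC−04:30), 07:15 UTC − 4h30m = 02:45 Keskir Territory standard time.
The standard-time date in Keskir Territory, March 30, 2032, lies within the daylight-saving period (27 September 2031 – 4 April 2032), so Keskir Territory is on daylight time, UTC−03:30.
07:15 UTC − 3h30m = 03:45 local.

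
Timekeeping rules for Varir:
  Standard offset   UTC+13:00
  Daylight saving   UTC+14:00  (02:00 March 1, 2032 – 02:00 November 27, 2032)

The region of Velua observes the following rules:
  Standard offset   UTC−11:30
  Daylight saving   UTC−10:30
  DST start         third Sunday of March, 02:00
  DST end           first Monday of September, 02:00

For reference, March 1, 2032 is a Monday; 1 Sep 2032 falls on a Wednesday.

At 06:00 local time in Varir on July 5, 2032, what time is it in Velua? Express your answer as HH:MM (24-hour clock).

July 5, 2032 falls between 1 March and 27 November, so daylight saving is in effect and Varir is at UTC+14:00.
06:00 Varir − 14h = 16:00 UTC (rolling into the previous day, 4 July 2032).
1 March 2032 is a Monday, so the first Sunday is March 7 and the third is March 21.
1 September 2032 is a Wednesday, so the first Monday is September 6.
At the standard offset (UTC−11:30), 16:00 UTC − 11h30m = 04:30 Velua standard time.
The standard-time date in Velua, July 4, 2032, lies within the daylight-saving period (21 March – 6 September), so Velua is on daylight time, UTC−10:30.
16:00 UTC − 10h30m = 05:30 Velua.

05:30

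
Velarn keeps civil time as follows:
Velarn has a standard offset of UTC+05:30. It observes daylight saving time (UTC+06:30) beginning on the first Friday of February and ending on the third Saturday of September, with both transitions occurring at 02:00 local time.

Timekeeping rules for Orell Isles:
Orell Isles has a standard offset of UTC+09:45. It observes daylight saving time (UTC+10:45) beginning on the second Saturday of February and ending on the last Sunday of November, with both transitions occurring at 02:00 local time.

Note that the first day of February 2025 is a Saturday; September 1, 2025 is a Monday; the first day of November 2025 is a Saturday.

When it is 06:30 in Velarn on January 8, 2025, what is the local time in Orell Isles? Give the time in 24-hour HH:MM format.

1 February 2025 is a Saturday, so the first Friday is February 7.
1 September 2025 is a Monday, so the first Saturday is September 6 and the third is September 20.
Daylight saving runs 7 February – 20 September; January 8, 2025 is outside that window, so Velarn is on standard time at UTC+05:30.
06:30 Velarn − 5h30m = 01:00 UTC.
1 February 2025 is a Saturday, so the first Saturday is February 1 and the second is February 8.
1 November 2025 is a Saturday, so Sundays fall on 2, 9, 16, 23, 30; the last is November 30.
At the standard offset (UTC+09:45), 01:00 UTC + 9h45m = 10:45 Orell Isles standard time.
The standard-time date in Orell Isles, January 8, 2025, is outside the daylight-saving period (8 February – 30 November), so Orell Isles is on standard time, UTC+09:45.
01:00 UTC + 9h45m = 10:45 Orell Isles.

10:45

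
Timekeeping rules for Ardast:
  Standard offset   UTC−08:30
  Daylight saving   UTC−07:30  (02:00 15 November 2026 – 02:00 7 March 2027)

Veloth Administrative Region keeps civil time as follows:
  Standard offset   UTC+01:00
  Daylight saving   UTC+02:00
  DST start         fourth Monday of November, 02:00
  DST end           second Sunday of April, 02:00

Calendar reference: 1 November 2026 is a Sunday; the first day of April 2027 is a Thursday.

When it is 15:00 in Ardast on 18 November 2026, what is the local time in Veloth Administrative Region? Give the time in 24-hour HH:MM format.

18 November 2026 lies within the daylight-saving period (15 November 2026 – 7 March 2027), so Ardast is on daylight time, UTC−07:30.
15:00 Ardast + 7h30m = 22:30 UTC.
1 November 2026 is a Sunday, so the first Monday is November 2 and the fourth is November 23.
1 April 2027 is a Thursday, so the first Sunday is April 4 and the second is April 11.
At the standard offset (UTC+01:00), 22:30 UTC + 1h = 23:30 Veloth Administrative Region standard time.
The standard-time date in Veloth Administrative Region, 18 November 2026, is outside the daylight-saving period (23 November 2026 – 11 April 2027), so Veloth Administrative Region is on standard time, UTC+01:00.
22:30 UTC + 1h = 23:30 Veloth Administrative Region.

23:30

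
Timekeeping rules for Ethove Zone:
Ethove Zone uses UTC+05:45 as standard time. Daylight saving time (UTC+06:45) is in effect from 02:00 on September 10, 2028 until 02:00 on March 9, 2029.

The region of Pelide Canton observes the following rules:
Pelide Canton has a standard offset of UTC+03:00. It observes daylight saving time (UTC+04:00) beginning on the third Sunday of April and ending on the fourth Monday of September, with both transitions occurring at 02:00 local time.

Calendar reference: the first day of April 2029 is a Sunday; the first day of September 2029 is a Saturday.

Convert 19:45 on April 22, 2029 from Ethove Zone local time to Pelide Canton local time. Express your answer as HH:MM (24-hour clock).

Daylight saving runs 10 September 2028 – 9 March 2029; April 22, 2029 is outside that window, so Ethove Zone is on standard time at UTC+05:45.
19:45 Ethove Zone − 5h45m = 14:00 UTC.
1 April 2029 is a Sunday, so the first Sunday is April 1 and the third is April 15.
1 September 2029 is a Saturday, so the first Monday is September 3 and the fourth is September 24.
At the standard offset (UTC+03:00), 14:00 UTC + 3h = 17:00 Pelide Canton standard time.
Daylight saving runs 15 April – 24 September; the standard-time date in Pelide Canton, April 22, 2029, is inside that window, so Pelide Canton is at UTC+04:00.
14:00 UTC + 4h = 18:00 Pelide Canton.

18:00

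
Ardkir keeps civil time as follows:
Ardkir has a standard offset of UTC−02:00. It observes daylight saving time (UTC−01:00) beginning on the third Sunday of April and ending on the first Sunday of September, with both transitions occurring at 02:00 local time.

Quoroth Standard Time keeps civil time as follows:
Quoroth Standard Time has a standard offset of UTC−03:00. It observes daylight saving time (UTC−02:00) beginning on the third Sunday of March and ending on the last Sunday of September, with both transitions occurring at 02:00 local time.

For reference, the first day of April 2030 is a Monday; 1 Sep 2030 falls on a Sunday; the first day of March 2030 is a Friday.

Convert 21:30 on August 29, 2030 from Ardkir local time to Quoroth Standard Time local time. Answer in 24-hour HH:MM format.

1 April 2030 is a Monday, so the first Sunday is April 7 and the third is April 21.
1 September 2030 is a Sunday, so the first Sunday is September 1.
August 29, 2030 falls between 21 April and 1 September, so daylight saving is in effect and Ardkir is at UTC−01:00.
21:30 Ardkir + 1h = 22:30 UTC.
1 March 2030 is a Friday, so the first Sunday is March 3 and the third is March 17.
1 September 2030 is a Sunday, so Sundays fall on 1, 8, 15, 22, 29; the last is September 29.
At the standard offset (UTC−03:00), 22:30 UTC − 3h = 19:30 Quoroth Standard Time standard time.
Daylight saving runs 17 March – 29 September; the standard-time date in Quoroth Standard Time, August 29, 2030, is inside that window, so Quoroth Standard Time is at UTC−02:00.
22:30 UTC − 2h = 20:30 Quoroth Standard Time.

20:30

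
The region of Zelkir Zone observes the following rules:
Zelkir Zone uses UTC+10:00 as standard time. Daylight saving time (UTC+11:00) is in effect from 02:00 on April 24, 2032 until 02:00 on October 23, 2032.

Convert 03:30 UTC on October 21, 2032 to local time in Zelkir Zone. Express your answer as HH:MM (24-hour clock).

At the standard offset (UTC+10:00), 03:30 UTC + 10h = 13:30 Zelkir Zone standard time.
The standard-time date in Zelkir Zone, October 21, 2032, falls between 24 April and 23 October, so daylight saving is in effect and Zelkir Zone is at UTC+11:00.
03:30 UTC + 11h = 14:30 local.

14:30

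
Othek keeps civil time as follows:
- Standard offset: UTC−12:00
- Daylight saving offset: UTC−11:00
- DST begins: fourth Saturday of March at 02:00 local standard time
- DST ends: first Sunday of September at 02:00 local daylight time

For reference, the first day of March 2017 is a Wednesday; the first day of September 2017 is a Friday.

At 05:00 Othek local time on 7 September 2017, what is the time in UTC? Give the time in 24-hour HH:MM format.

1 March 2017 is a Wednesday, so the first Saturday is March 4 and the fourth is March 25.
1 September 2017 is a Friday, so the first Sunday is September 3.
7 September 2017 is outside the daylight-saving period (25 March – 3 September), so Othek is on standard time, UTC−12:00.
05:00 local + 12h = 17:00 UTC.

17:00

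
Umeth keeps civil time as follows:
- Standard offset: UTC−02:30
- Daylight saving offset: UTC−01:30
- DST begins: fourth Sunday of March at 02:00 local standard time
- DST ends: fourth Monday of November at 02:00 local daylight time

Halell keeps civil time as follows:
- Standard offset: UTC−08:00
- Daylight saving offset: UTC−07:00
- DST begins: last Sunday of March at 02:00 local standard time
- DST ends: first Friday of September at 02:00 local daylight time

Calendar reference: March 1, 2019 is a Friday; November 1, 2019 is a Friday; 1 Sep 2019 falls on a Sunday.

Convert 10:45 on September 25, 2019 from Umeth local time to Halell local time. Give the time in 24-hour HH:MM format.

1 March 2019 is a Friday, so the first Sunday is March 3 and the fourth is March 24.
1 November 2019 is a Friday, so the first Monday is November 4 and the fourth is November 25.
Daylight saving runs 24 March – 25 November; September 25, 2019 is inside that window, so Umeth is at UTC−01:30.
10:45 Umeth + 1h30m = 12:15 UTC.
1 March 2019 is a Friday, so Sundays fall on 3, 10, 17, 24, 31; the last is March 31.
1 September 2019 is a Sunday, so the first Friday is September 6.
At the standard offset (UTC−08:00), 12:15 UTC − 8h = 04:15 Halell standard time.
Daylight saving runs 31 March – 6 September; the standard-time date in Halell, September 25, 2019, is outside that window, so Halell is on standard time at UTC−08:00.
12:15 UTC − 8h = 04:15 Halell.

04:15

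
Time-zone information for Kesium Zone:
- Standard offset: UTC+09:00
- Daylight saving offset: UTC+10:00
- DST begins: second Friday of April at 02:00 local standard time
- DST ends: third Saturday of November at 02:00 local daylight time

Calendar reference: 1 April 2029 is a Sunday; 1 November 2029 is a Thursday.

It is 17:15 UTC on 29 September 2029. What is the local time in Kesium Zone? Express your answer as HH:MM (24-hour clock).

03:15

1 April 2029 is a Sunday, so the first Friday is April 6 and the second is April 13.
1 November 2029 is a Thursday, so the first Saturday is November 3 and the third is November 17.
At the standard offset (UTC+09:00), 17:15 UTC + 9h = 02:15 Kesium Zone standard time (rolling into the next day, 30 September 2029).
Daylight saving runs 13 April – 17 November; the standard-time date in Kesium Zone, 30 September 2029, is inside that window, so Kesium Zone is at UTC+10:00.
17:15 UTC + 10h = 03:15 local (rolling into the next day, 30 September 2029).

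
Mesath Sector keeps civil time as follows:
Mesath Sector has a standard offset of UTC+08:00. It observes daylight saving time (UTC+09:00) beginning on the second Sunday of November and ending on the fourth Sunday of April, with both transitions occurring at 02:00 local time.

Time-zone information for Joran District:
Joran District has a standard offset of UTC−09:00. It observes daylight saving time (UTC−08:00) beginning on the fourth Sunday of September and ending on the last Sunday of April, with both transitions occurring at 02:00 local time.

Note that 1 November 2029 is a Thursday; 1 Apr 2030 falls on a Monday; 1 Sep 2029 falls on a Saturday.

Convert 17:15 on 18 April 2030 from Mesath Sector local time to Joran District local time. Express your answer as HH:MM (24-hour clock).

00:15

1 November 2029 is a Thursday, so the first Sunday is November 4 and the second is November 11.
1 April 2030 is a Monday, so the first Sunday is April 7 and the fourth is April 28.
18 April 2030 lies within the daylight-saving period (11 November 2029 – 28 April 2030), so Mesath Sector is on daylight time, UTC+09:00.
17:15 Mesath Sector − 9h = 08:15 UTC.
1 September 2029 is a Saturday, so the first Sunday is September 2 and the fourth is September 23.
1 April 2030 is a Monday, so Sundays fall on 7, 14, 21, 28; the last is April 28.
At the standard offset (UTC−09:00), 08:15 UTC − 9h = 23:15 Joran District standard time (rolling into the previous day, 17 April 2030).
Daylight saving runs 23 September 2029 – 28 April 2030; the standard-time date in Joran District, 17 April 2030, is inside that window, so Joran District is at UTC−08:00.
08:15 UTC − 8h = 00:15 Joran District.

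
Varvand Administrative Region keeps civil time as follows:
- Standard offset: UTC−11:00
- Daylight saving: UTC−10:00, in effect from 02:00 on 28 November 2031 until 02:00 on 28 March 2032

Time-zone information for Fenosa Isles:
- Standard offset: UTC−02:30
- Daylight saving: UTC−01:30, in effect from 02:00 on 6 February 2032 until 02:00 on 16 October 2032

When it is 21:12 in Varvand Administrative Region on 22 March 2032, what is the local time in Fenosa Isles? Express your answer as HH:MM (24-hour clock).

05:42

22 March 2032 lies within the daylight-saving period (28 November 2031 – 28 March 2032), so Varvand Administrative Region is on daylight time, UTC−10:00.
21:12 Varvand Administrative Region + 10h = 07:12 UTC (rolling into the next day, 23 March 2032).
At the standard offset (UTC−02:30), 07:12 UTC − 2h30m = 04:42 Fenosa Isles standard time.
Daylight saving runs 6 February – 16 October; the standard-time date in Fenosa Isles, 23 March 2032, is inside that window, so Fenosa Isles is at UTC−01:30.
07:12 UTC − 1h30m = 05:42 Fenosa Isles.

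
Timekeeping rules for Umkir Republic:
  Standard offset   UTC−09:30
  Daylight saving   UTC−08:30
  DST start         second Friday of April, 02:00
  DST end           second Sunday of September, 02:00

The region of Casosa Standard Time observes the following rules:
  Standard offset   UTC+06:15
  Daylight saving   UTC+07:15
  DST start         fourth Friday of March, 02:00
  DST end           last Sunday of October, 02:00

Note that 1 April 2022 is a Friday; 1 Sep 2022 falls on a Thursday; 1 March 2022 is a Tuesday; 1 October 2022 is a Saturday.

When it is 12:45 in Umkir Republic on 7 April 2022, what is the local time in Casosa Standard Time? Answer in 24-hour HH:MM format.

1 April 2022 is a Friday, so the first Friday is April 1 and the second is April 8.
1 September 2022 is a Thursday, so the first Sunday is September 4 and the second is September 11.
7 April 2022 does not fall between 8 April and 11 September, so daylight saving is not in effect and Umkir Republic is at UTC−09:30.
12:45 Umkir Republic + 9h30m = 22:15 UTC.
1 March 2022 is a Tuesday, so the first Friday is March 4 and the fourth is March 25.
1 October 2022 is a Saturday, so Sundays fall on 2, 9, 16, 23, 30; the last is October 30.
At the standard offset (UTC+06:15), 22:15 UTC + 6h15m = 04:30 Casosa Standard Time standard time (rolling into the next day, 8 April 2022).
The standard-time date in Casosa Standard Time, 8 April 2022, lies within the daylight-saving period (25 March – 30 October), so Casosa Standard Time is on daylight time, UTC+07:15.
22:15 UTC + 7h15m = 05:30 Casosa Standard Time (rolling into the next day, 8 April 2022).

05:30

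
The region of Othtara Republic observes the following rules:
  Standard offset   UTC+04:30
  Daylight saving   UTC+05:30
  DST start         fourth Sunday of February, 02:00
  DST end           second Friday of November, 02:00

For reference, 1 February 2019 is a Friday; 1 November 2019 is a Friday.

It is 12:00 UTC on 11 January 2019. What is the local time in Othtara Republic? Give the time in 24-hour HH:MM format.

1 February 2019 is a Friday, so the first Sunday is February 3 and the fourth is February 24.
1 November 2019 is a Friday, so the first Friday is November 1 and the second is November 8.
At the standard offset (UTC+04:30), 12:00 UTC + 4h30m = 16:30 Othtara Republic standard time.
Daylight saving runs 24 February – 8 November; the standard-time date in Othtara Republic, 11 January 2019, is outside that window, so Othtara Republic is on standard time at UTC+04:30.
12:00 UTC + 4h30m = 16:30 local.

16:30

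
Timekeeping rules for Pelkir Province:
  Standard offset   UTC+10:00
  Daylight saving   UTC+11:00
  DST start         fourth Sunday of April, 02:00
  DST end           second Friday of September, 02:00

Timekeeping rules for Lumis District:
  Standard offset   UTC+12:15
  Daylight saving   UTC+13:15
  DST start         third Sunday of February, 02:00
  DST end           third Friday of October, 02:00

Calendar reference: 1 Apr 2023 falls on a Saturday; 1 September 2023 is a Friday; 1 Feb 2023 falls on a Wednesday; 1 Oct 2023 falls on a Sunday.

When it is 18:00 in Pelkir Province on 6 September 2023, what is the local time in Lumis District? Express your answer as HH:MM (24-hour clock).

1 April 2023 is a Saturday, so the first Sunday is April 2 and the fourth is April 23.
1 September 2023 is a Friday, so the first Friday is September 1 and the second is September 8.
6 September 2023 falls between 23 April and 8 September, so daylight saving is in effect and Pelkir Province is at UTC+11:00.
18:00 Pelkir Province − 11h = 07:00 UTC.
1 February 2023 is a Wednesday, so the first Sunday is February 5 and the third is February 19.
1 October 2023 is a Sunday, so the first Friday is October 6 and the third is October 20.
At the standard offset (UTC+12:15), 07:00 UTC + 12h15m = 19:15 Lumis District standard time.
The standard-time date in Lumis District, 6 September 2023, falls between 19 February and 20 October, so daylight saving is in effect and Lumis District is at UTC+13:15.
07:00 UTC + 13h15m = 20:15 Lumis District.

20:15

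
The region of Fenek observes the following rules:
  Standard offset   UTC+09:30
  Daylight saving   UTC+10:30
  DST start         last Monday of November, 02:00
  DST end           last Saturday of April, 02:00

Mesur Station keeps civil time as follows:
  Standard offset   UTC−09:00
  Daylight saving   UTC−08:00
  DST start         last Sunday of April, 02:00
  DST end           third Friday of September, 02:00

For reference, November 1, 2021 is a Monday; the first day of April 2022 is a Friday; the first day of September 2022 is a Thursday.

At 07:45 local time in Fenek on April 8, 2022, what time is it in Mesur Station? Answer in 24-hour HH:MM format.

12:15

1 November 2021 is a Monday, so Mondays fall on 1, 8, 15, 22, 29; the last is November 29.
1 April 2022 is a Friday, so Saturdays fall on 2, 9, 16, 23, 30; the last is April 30.
April 8, 2022 lies within the daylight-saving period (29 November 2021 – 30 April 2022), so Fenek is on daylight time, UTC+10:30.
07:45 Fenek − 10h30m = 21:15 UTC (rolling into the previous day, 7 April 2022).
1 April 2022 is a Friday, so Sundays fall on 3, 10, 17, 24; the last is April 24.
1 September 2022 is a Thursday, so the first Friday is September 2 and the third is September 16.
At the standard offset (UTC−09:00), 21:15 UTC − 9h = 12:15 Mesur Station standard time.
Daylight saving runs 24 April – 16 September; the standard-time date in Mesur Station, April 7, 2022, is outside that window, so Mesur Station is on standard time at UTC−09:00.
21:15 UTC − 9h = 12:15 Mesur Station.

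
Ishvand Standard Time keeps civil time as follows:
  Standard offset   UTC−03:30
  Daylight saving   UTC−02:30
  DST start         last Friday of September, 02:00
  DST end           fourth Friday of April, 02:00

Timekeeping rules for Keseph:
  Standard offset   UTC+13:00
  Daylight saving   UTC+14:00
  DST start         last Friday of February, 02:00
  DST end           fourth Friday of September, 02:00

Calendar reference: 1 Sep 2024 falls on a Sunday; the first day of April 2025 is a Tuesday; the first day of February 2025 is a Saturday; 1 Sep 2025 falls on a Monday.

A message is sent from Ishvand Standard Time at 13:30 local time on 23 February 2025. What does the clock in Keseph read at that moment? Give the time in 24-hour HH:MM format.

05:00

1 September 2024 is a Sunday, so Fridays fall on 6, 13, 20, 27; the last is September 27.
1 April 2025 is a Tuesday, so the first Friday is April 4 and the fourth is April 25.
Daylight saving runs 27 September 2024 – 25 April 2025; 23 February 2025 is inside that window, so Ishvand Standard Time is at UTC−02:30.
13:30 Ishvand Standard Time + 2h30m = 16:00 UTC.
1 February 2025 is a Saturday, so Fridays fall on 7, 14, 21, 28; the last is February 28.
1 September 2025 is a Monday, so the first Friday is September 5 and the fourth is September 26.
At the standard offset (UTC+13:00), 16:00 UTC + 13h = 05:00 Keseph standard time (rolling into the next day, 24 February 2025).
Daylight saving runs 28 February – 26 September; the standard-time date in Keseph, 24 February 2025, is outside that window, so Keseph is on standard time at UTC+13:00.
16:00 UTC + 13h = 05:00 Keseph (rolling into the next day, 24 February 2025).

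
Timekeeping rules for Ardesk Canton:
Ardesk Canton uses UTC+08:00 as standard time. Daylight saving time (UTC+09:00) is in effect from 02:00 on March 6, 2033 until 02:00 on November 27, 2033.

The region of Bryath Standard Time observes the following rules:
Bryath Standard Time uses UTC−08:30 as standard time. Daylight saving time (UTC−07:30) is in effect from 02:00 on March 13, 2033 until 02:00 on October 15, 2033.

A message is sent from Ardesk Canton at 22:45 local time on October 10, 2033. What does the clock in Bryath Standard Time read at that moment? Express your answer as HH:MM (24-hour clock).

06:15

October 10, 2033 lies within the daylight-saving period (6 March – 27 November), so Ardesk Canton is on daylight time, UTC+09:00.
22:45 Ardesk Canton − 9h = 13:45 UTC.
At the standard offset (UTC−08:30), 13:45 UTC − 8h30m = 05:15 Bryath Standard Time standard time.
Daylight saving runs 13 March – 15 October; the standard-time date in Bryath Standard Time, October 10, 2033, is inside that window, so Bryath Standard Time is at UTC−07:30.
13:45 UTC − 7h30m = 06:15 Bryath Standard Time.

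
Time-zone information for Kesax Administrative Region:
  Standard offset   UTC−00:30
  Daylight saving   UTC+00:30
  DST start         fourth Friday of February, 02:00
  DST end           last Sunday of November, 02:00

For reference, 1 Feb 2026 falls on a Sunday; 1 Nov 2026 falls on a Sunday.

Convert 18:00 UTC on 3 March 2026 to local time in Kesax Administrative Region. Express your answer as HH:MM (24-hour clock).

1 February 2026 is a Sunday, so the first Friday is February 6 and the fourth is February 27.
1 November 2026 is a Sunday, so Sundays fall on 1, 8, 15, 22, 29; the last is November 29.
At the standard offset (UTC−00:30), 18:00 UTC − 0h30m = 17:30 Kesax Administrative Region standard time.
The standard-time date in Kesax Administrative Region, 3 March 2026, falls between 27 February and 29 November, so daylight saving is in effect and Kesax Administrative Region is at UTC+00:30.
18:00 UTC + 0h30m = 18:30 local.

18:30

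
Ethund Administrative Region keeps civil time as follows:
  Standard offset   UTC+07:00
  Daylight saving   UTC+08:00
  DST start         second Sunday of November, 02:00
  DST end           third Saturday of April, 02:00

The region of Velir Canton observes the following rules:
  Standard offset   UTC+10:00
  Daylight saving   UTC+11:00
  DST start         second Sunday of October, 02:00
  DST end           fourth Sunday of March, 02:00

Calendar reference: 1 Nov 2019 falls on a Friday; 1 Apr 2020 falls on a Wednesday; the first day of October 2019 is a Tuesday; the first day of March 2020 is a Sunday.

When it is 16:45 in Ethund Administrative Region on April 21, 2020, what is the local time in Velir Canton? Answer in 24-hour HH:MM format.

1 November 2019 is a Friday, so the first Sunday is November 3 and the second is November 10.
1 April 2020 is a Wednesday, so the first Saturday is April 4 and the third is April 18.
April 21, 2020 is outside the daylight-saving period (10 November 2019 – 18 April 2020), so Ethund Administrative Region is on standard time, UTC+07:00.
16:45 Ethund Administrative Region − 7h = 09:45 UTC.
1 October 2019 is a Tuesday, so the first Sunday is October 6 and the second is October 13.
1 March 2020 is a Sunday, so the first Sunday is March 1 and the fourth is March 22.
At the standard offset (UTC+10:00), 09:45 UTC + 10h = 19:45 Velir Canton standard time.
Daylight saving runs 13 October 2019 – 22 March 2020; the standard-time date in Velir Canton, April 21, 2020, is outside that window, so Velir Canton is on standard time at UTC+10:00.
09:45 UTC + 10h = 19:45 Velir Canton.

19:45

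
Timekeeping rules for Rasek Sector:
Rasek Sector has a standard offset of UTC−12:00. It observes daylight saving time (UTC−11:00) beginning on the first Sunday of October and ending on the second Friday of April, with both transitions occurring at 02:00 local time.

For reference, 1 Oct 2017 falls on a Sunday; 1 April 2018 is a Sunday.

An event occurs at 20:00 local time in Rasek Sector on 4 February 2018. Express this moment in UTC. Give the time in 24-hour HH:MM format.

1 October 2017 is a Sunday, so the first Sunday is October 1.
1 April 2018 is a Sunday, so the first Friday is April 6 and the second is April 13.
4 February 2018 falls between 1 October 2017 and 13 April 2018, so daylight saving is in effect and Rasek Sector is at UTC−11:00.
20:00 local + 11h = 07:00 UTC (rolling into the next day, 5 February 2018).

07:00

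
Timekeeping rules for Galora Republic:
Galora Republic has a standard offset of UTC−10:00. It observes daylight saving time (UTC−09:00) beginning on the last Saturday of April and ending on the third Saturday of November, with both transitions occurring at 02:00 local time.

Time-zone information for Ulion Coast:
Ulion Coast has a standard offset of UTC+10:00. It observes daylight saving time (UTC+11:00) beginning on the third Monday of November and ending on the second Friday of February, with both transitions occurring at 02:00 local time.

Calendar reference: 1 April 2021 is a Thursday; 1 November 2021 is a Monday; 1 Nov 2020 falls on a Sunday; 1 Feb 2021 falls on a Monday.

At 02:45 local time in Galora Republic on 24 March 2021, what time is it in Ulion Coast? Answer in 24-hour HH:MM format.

1 April 2021 is a Thursday, so Saturdays fall on 3, 10, 17, 24; the last is April 24.
1 November 2021 is a Monday, so the first Saturday is November 6 and the third is November 20.
Daylight saving runs 24 April – 20 November; 24 March 2021 is outside that window, so Galora Republic is on standard time at UTC−10:00.
02:45 Galora Republic + 10h = 12:45 UTC.
1 November 2020 is a Sunday, so the first Monday is November 2 and the third is November 16.
1 February 2021 is a Monday, so the first Friday is February 5 and the second is February 12.
At the standard offset (UTC+10:00), 12:45 UTC + 10h = 22:45 Ulion Coast standard time.
The standard-time date in Ulion Coast, 24 March 2021, does not fall between 16 November 2020 and 12 February 2021, so daylight saving is not in effect and Ulion Coast is at UTC+10:00.
12:45 UTC + 10h = 22:45 Ulion Coast.

22:45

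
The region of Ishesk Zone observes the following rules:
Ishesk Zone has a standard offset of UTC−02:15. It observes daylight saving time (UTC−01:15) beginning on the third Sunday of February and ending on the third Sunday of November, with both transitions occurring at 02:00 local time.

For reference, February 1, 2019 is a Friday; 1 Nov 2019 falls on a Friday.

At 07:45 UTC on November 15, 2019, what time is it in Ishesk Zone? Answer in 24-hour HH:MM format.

06:30

1 February 2019 is a Friday, so the first Sunday is February 3 and the third is February 17.
1 November 2019 is a Friday, so the first Sunday is November 3 and the third is November 17.
At the standard offset (UTC−02:15), 07:45 UTC − 2h15m = 05:30 Ishesk Zone standard time.
The standard-time date in Ishesk Zone, November 15, 2019, lies within the daylight-saving period (17 February – 17 November), so Ishesk Zone is on daylight time, UTC−01:15.
07:45 UTC − 1h15m = 06:30 local.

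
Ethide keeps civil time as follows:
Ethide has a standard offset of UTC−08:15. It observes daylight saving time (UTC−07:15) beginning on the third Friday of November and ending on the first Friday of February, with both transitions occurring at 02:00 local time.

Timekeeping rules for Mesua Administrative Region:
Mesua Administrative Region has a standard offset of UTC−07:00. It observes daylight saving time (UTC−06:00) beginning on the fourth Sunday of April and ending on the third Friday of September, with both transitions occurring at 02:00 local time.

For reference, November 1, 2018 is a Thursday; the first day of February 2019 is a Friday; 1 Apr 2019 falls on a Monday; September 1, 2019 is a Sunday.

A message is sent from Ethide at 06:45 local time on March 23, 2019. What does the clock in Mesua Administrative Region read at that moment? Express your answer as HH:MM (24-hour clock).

1 November 2018 is a Thursday, so the first Friday is November 2 and the third is November 16.
1 February 2019 is a Friday, so the first Friday is February 1.
March 23, 2019 is outside the daylight-saving period (16 November 2018 – 1 February 2019), so Ethide is on standard time, UTC−08:15.
06:45 Ethide + 8h15m = 15:00 UTC.
1 April 2019 is a Monday, so the first Sunday is April 7 and the fourth is April 28.
1 September 2019 is a Sunday, so the first Friday is September 6 and the third is September 20.
At the standard offset (UTC−07:00), 15:00 UTC − 7h = 08:00 Mesua Administrative Region standard time.
The standard-time date in Mesua Administrative Region, March 23, 2019, is outside the daylight-saving period (28 April – 20 September), so Mesua Administrative Region is on standard time, UTC−07:00.
15:00 UTC − 7h = 08:00 Mesua Administrative Region.

08:00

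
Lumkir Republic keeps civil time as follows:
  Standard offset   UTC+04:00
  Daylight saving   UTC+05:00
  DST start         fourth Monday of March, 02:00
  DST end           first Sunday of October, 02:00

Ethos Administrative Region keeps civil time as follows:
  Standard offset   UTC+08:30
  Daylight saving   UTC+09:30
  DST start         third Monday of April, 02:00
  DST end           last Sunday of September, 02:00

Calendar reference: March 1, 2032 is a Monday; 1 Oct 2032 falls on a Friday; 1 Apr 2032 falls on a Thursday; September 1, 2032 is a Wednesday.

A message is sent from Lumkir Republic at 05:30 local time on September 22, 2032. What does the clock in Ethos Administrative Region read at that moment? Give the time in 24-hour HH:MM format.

10:00

1 March 2032 is a Monday, so the first Monday is March 1 and the fourth is March 22.
1 October 2032 is a Friday, so the first Sunday is October 3.
September 22, 2032 lies within the daylight-saving period (22 March – 3 October), so Lumkir Republic is on daylight time, UTC+05:00.
05:30 Lumkir Republic − 5h = 00:30 UTC.
1 April 2032 is a Thursday, so the first Monday is April 5 and the third is April 19.
1 September 2032 is a Wednesday, so Sundays fall on 5, 12, 19, 26; the last is September 26.
At the standard offset (UTC+08:30), 00:30 UTC + 8h30m = 09:00 Ethos Administrative Region standard time.
Daylight saving runs 19 April – 26 September; the standard-time date in Ethos Administrative Region, September 22, 2032, is inside that window, so Ethos Administrative Region is at UTC+09:30.
00:30 UTC + 9h30m = 10:00 Ethos Administrative Region.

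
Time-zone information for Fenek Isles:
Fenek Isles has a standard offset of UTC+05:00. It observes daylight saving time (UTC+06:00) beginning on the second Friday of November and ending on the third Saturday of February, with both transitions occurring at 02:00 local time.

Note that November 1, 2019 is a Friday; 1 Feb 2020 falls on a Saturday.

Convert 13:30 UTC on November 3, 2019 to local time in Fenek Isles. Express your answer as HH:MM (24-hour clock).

1 November 2019 is a Friday, so the first Friday is November 1 and the second is November 8.
1 February 2020 is a Saturday, so the first Saturday is February 1 and the third is February 15.
At the standard offset (UTC+05:00), 13:30 UTC + 5h = 18:30 Fenek Isles standard time.
The standard-time date in Fenek Isles, November 3, 2019, is outside the daylight-saving period (8 November 2019 – 15 February 2020), so Fenek Isles is on standard time, UTC+05:00.
13:30 UTC + 5h = 18:30 local.

18:30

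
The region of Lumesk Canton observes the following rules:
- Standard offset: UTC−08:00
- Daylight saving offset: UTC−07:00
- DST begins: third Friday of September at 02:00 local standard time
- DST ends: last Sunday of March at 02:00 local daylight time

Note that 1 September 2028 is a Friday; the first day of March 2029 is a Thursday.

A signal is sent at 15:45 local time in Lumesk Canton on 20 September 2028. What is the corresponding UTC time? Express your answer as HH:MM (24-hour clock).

22:45

1 September 2028 is a Friday, so the first Friday is September 1 and the third is September 15.
1 March 2029 is a Thursday, so Sundays fall on 4, 11, 18, 25; the last is March 25.
20 September 2028 falls between 15 September 2028 and 25 March 2029, so daylight saving is in effect and Lumesk Canton is at UTC−07:00.
15:45 local + 7h = 22:45 UTC.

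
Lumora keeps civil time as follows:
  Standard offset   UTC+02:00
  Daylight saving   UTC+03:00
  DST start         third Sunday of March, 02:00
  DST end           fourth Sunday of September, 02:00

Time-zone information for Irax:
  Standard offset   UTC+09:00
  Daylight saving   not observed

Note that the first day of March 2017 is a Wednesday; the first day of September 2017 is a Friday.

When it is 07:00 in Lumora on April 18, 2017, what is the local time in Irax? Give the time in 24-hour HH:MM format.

13:00

1 March 2017 is a Wednesday, so the first Sunday is March 5 and the third is March 19.
1 September 2017 is a Friday, so the first Sunday is September 3 and the fourth is September 24.
April 18, 2017 lies within the daylight-saving period (19 March – 24 September), so Lumora is on daylight time, UTC+03:00.
07:00 Lumora − 3h = 04:00 UTC.
Irax has no daylight saving, so its offset is UTC+09:00 year-round.
04:00 UTC + 9h = 13:00 Irax.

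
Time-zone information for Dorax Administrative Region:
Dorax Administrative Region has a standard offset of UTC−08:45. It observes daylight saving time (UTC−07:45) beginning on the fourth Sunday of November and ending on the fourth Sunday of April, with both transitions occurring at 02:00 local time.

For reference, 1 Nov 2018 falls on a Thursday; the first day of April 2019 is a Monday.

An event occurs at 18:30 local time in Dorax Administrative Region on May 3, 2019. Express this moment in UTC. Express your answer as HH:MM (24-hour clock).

1 November 2018 is a Thursday, so the first Sunday is November 4 and the fourth is November 25.
1 April 2019 is a Monday, so the first Sunday is April 7 and the fourth is April 28.
May 3, 2019 does not fall between 25 November 2018 and 28 April 2019, so daylight saving is not in effect and Dorax Administrative Region is at UTC−08:45.
18:30 local + 8h45m = 03:15 UTC (rolling into the next day, 4 May 2019).

03:15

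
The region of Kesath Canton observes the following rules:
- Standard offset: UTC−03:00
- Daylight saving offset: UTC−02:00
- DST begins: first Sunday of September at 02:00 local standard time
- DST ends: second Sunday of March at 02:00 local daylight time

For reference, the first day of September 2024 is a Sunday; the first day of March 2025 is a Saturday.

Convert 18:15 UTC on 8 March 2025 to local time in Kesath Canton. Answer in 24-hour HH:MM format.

16:15

1 September 2024 is a Sunday, so the first Sunday is September 1.
1 March 2025 is a Saturday, so the first Sunday is March 2 and the second is March 9.
At the standard offset (UTC−03:00), 18:15 UTC − 3h = 15:15 Kesath Canton standard time.
The standard-time date in Kesath Canton, 8 March 2025, lies within the daylight-saving period (1 September 2024 – 9 March 2025), so Kesath Canton is on daylight time, UTC−02:00.
18:15 UTC − 2h = 16:15 local.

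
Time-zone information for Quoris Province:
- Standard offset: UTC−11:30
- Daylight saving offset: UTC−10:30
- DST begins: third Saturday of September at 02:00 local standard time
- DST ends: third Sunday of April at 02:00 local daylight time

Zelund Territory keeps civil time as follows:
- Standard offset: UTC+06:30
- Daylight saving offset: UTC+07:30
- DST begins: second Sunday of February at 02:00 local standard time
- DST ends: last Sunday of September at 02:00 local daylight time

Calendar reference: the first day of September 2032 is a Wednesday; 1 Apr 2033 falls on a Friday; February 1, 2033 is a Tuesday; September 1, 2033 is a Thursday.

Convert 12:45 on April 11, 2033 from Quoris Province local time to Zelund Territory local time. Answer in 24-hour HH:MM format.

06:45

1 September 2032 is a Wednesday, so the first Saturday is September 4 and the third is September 18.
1 April 2033 is a Friday, so the first Sunday is April 3 and the third is April 17.
April 11, 2033 lies within the daylight-saving period (18 September 2032 – 17 April 2033), so Quoris Province is on daylight time, UTC−10:30.
12:45 Quoris Province + 10h30m = 23:15 UTC.
1 February 2033 is a Tuesday, so the first Sunday is February 6 and the second is February 13.
1 September 2033 is a Thursday, so Sundays fall on 4, 11, 18, 25; the last is September 25.
At the standard offset (UTC+06:30), 23:15 UTC + 6h30m = 05:45 Zelund Territory standard time (rolling into the next day, 12 April 2033).
The standard-time date in Zelund Territory, April 12, 2033, falls between 13 February and 25 September, so daylight saving is in effect and Zelund Territory is at UTC+07:30.
23:15 UTC + 7h30m = 06:45 Zelund Territory (rolling into the next day, 12 April 2033).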